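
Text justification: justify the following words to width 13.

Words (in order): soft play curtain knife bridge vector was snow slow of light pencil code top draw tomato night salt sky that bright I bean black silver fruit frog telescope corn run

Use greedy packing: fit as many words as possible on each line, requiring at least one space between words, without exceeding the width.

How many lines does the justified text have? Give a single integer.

Answer: 14

Derivation:
Line 1: ['soft', 'play'] (min_width=9, slack=4)
Line 2: ['curtain', 'knife'] (min_width=13, slack=0)
Line 3: ['bridge', 'vector'] (min_width=13, slack=0)
Line 4: ['was', 'snow', 'slow'] (min_width=13, slack=0)
Line 5: ['of', 'light'] (min_width=8, slack=5)
Line 6: ['pencil', 'code'] (min_width=11, slack=2)
Line 7: ['top', 'draw'] (min_width=8, slack=5)
Line 8: ['tomato', 'night'] (min_width=12, slack=1)
Line 9: ['salt', 'sky', 'that'] (min_width=13, slack=0)
Line 10: ['bright', 'I', 'bean'] (min_width=13, slack=0)
Line 11: ['black', 'silver'] (min_width=12, slack=1)
Line 12: ['fruit', 'frog'] (min_width=10, slack=3)
Line 13: ['telescope'] (min_width=9, slack=4)
Line 14: ['corn', 'run'] (min_width=8, slack=5)
Total lines: 14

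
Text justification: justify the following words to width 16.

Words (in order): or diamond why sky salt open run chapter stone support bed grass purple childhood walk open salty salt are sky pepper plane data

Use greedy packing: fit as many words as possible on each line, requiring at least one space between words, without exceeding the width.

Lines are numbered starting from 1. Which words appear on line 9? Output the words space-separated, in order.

Line 1: ['or', 'diamond', 'why'] (min_width=14, slack=2)
Line 2: ['sky', 'salt', 'open'] (min_width=13, slack=3)
Line 3: ['run', 'chapter'] (min_width=11, slack=5)
Line 4: ['stone', 'support'] (min_width=13, slack=3)
Line 5: ['bed', 'grass', 'purple'] (min_width=16, slack=0)
Line 6: ['childhood', 'walk'] (min_width=14, slack=2)
Line 7: ['open', 'salty', 'salt'] (min_width=15, slack=1)
Line 8: ['are', 'sky', 'pepper'] (min_width=14, slack=2)
Line 9: ['plane', 'data'] (min_width=10, slack=6)

Answer: plane data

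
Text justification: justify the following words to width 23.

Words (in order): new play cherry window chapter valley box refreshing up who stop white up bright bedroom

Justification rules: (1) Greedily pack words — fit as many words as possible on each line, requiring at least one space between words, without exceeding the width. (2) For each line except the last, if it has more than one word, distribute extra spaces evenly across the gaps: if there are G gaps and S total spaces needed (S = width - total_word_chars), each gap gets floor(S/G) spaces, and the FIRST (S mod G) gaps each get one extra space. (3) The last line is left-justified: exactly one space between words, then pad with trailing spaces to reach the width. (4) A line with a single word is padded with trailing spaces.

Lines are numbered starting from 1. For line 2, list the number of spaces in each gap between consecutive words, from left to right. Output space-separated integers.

Line 1: ['new', 'play', 'cherry', 'window'] (min_width=22, slack=1)
Line 2: ['chapter', 'valley', 'box'] (min_width=18, slack=5)
Line 3: ['refreshing', 'up', 'who', 'stop'] (min_width=22, slack=1)
Line 4: ['white', 'up', 'bright', 'bedroom'] (min_width=23, slack=0)

Answer: 4 3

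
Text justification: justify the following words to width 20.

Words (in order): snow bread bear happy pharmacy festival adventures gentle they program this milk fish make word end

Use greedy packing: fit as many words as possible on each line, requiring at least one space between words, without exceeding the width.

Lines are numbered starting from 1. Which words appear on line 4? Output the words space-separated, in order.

Line 1: ['snow', 'bread', 'bear'] (min_width=15, slack=5)
Line 2: ['happy', 'pharmacy'] (min_width=14, slack=6)
Line 3: ['festival', 'adventures'] (min_width=19, slack=1)
Line 4: ['gentle', 'they', 'program'] (min_width=19, slack=1)
Line 5: ['this', 'milk', 'fish', 'make'] (min_width=19, slack=1)
Line 6: ['word', 'end'] (min_width=8, slack=12)

Answer: gentle they program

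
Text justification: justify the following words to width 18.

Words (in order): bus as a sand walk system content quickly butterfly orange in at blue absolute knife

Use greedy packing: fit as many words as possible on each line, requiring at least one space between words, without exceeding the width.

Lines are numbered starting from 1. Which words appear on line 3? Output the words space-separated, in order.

Answer: quickly butterfly

Derivation:
Line 1: ['bus', 'as', 'a', 'sand', 'walk'] (min_width=18, slack=0)
Line 2: ['system', 'content'] (min_width=14, slack=4)
Line 3: ['quickly', 'butterfly'] (min_width=17, slack=1)
Line 4: ['orange', 'in', 'at', 'blue'] (min_width=17, slack=1)
Line 5: ['absolute', 'knife'] (min_width=14, slack=4)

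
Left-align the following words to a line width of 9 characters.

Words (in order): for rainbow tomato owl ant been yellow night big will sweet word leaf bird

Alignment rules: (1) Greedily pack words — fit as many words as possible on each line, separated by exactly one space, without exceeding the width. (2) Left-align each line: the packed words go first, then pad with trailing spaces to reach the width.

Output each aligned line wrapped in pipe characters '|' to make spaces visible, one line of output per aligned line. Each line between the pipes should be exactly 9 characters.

Line 1: ['for'] (min_width=3, slack=6)
Line 2: ['rainbow'] (min_width=7, slack=2)
Line 3: ['tomato'] (min_width=6, slack=3)
Line 4: ['owl', 'ant'] (min_width=7, slack=2)
Line 5: ['been'] (min_width=4, slack=5)
Line 6: ['yellow'] (min_width=6, slack=3)
Line 7: ['night', 'big'] (min_width=9, slack=0)
Line 8: ['will'] (min_width=4, slack=5)
Line 9: ['sweet'] (min_width=5, slack=4)
Line 10: ['word', 'leaf'] (min_width=9, slack=0)
Line 11: ['bird'] (min_width=4, slack=5)

Answer: |for      |
|rainbow  |
|tomato   |
|owl ant  |
|been     |
|yellow   |
|night big|
|will     |
|sweet    |
|word leaf|
|bird     |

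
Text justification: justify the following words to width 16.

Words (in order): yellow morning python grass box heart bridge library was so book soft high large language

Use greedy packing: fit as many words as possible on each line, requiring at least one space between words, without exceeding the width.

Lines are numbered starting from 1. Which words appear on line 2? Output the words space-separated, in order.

Answer: python grass box

Derivation:
Line 1: ['yellow', 'morning'] (min_width=14, slack=2)
Line 2: ['python', 'grass', 'box'] (min_width=16, slack=0)
Line 3: ['heart', 'bridge'] (min_width=12, slack=4)
Line 4: ['library', 'was', 'so'] (min_width=14, slack=2)
Line 5: ['book', 'soft', 'high'] (min_width=14, slack=2)
Line 6: ['large', 'language'] (min_width=14, slack=2)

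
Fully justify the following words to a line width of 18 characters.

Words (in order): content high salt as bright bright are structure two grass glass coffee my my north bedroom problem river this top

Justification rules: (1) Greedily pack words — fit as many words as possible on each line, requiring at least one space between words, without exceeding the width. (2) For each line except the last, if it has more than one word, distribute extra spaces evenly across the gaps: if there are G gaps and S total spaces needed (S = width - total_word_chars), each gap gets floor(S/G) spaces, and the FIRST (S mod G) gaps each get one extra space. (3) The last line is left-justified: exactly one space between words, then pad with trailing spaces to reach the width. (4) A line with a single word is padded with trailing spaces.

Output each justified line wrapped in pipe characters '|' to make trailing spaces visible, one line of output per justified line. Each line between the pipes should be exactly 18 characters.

Line 1: ['content', 'high', 'salt'] (min_width=17, slack=1)
Line 2: ['as', 'bright', 'bright'] (min_width=16, slack=2)
Line 3: ['are', 'structure', 'two'] (min_width=17, slack=1)
Line 4: ['grass', 'glass', 'coffee'] (min_width=18, slack=0)
Line 5: ['my', 'my', 'north'] (min_width=11, slack=7)
Line 6: ['bedroom', 'problem'] (min_width=15, slack=3)
Line 7: ['river', 'this', 'top'] (min_width=14, slack=4)

Answer: |content  high salt|
|as  bright  bright|
|are  structure two|
|grass glass coffee|
|my     my    north|
|bedroom    problem|
|river this top    |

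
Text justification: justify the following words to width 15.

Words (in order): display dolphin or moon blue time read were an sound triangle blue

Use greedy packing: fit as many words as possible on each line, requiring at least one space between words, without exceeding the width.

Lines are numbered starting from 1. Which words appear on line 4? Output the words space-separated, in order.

Line 1: ['display', 'dolphin'] (min_width=15, slack=0)
Line 2: ['or', 'moon', 'blue'] (min_width=12, slack=3)
Line 3: ['time', 'read', 'were'] (min_width=14, slack=1)
Line 4: ['an', 'sound'] (min_width=8, slack=7)
Line 5: ['triangle', 'blue'] (min_width=13, slack=2)

Answer: an sound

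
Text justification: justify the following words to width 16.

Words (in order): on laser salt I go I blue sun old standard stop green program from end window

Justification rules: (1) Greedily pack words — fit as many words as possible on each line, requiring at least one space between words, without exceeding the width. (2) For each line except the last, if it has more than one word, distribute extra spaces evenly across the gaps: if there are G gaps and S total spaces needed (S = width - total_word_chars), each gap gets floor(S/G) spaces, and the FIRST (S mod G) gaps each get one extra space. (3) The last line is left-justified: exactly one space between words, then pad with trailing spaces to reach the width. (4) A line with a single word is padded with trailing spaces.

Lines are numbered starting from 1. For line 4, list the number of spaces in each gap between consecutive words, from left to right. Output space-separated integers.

Line 1: ['on', 'laser', 'salt', 'I'] (min_width=15, slack=1)
Line 2: ['go', 'I', 'blue', 'sun'] (min_width=13, slack=3)
Line 3: ['old', 'standard'] (min_width=12, slack=4)
Line 4: ['stop', 'green'] (min_width=10, slack=6)
Line 5: ['program', 'from', 'end'] (min_width=16, slack=0)
Line 6: ['window'] (min_width=6, slack=10)

Answer: 7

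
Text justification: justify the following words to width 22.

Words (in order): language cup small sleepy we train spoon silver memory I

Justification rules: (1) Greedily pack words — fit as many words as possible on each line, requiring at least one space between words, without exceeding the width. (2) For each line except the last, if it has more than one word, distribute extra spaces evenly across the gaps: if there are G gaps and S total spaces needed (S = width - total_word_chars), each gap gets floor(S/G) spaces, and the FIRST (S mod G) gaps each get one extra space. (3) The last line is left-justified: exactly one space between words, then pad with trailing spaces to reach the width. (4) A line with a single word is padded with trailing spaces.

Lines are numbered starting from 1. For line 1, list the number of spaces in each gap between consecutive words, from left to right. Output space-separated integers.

Answer: 3 3

Derivation:
Line 1: ['language', 'cup', 'small'] (min_width=18, slack=4)
Line 2: ['sleepy', 'we', 'train', 'spoon'] (min_width=21, slack=1)
Line 3: ['silver', 'memory', 'I'] (min_width=15, slack=7)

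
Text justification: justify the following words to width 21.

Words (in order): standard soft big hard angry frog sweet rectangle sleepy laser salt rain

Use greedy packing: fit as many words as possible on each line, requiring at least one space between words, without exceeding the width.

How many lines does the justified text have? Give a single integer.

Answer: 4

Derivation:
Line 1: ['standard', 'soft', 'big'] (min_width=17, slack=4)
Line 2: ['hard', 'angry', 'frog', 'sweet'] (min_width=21, slack=0)
Line 3: ['rectangle', 'sleepy'] (min_width=16, slack=5)
Line 4: ['laser', 'salt', 'rain'] (min_width=15, slack=6)
Total lines: 4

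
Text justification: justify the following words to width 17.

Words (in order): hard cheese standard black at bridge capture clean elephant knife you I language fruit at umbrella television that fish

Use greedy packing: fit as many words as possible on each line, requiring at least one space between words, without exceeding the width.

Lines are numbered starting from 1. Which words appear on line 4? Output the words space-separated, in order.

Answer: clean elephant

Derivation:
Line 1: ['hard', 'cheese'] (min_width=11, slack=6)
Line 2: ['standard', 'black', 'at'] (min_width=17, slack=0)
Line 3: ['bridge', 'capture'] (min_width=14, slack=3)
Line 4: ['clean', 'elephant'] (min_width=14, slack=3)
Line 5: ['knife', 'you', 'I'] (min_width=11, slack=6)
Line 6: ['language', 'fruit', 'at'] (min_width=17, slack=0)
Line 7: ['umbrella'] (min_width=8, slack=9)
Line 8: ['television', 'that'] (min_width=15, slack=2)
Line 9: ['fish'] (min_width=4, slack=13)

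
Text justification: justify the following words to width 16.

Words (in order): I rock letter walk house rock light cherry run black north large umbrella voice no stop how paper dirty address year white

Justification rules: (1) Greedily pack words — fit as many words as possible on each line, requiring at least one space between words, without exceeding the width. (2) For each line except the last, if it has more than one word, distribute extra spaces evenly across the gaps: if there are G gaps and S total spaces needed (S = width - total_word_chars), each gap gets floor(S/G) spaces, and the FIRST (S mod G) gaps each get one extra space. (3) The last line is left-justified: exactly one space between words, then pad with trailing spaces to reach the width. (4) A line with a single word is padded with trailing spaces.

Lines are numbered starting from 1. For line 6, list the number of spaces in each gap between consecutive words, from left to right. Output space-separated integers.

Line 1: ['I', 'rock', 'letter'] (min_width=13, slack=3)
Line 2: ['walk', 'house', 'rock'] (min_width=15, slack=1)
Line 3: ['light', 'cherry', 'run'] (min_width=16, slack=0)
Line 4: ['black', 'north'] (min_width=11, slack=5)
Line 5: ['large', 'umbrella'] (min_width=14, slack=2)
Line 6: ['voice', 'no', 'stop'] (min_width=13, slack=3)
Line 7: ['how', 'paper', 'dirty'] (min_width=15, slack=1)
Line 8: ['address', 'year'] (min_width=12, slack=4)
Line 9: ['white'] (min_width=5, slack=11)

Answer: 3 2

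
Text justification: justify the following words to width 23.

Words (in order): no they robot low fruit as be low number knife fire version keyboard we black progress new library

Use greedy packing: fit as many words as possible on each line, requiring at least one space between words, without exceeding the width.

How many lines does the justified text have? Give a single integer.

Answer: 5

Derivation:
Line 1: ['no', 'they', 'robot', 'low', 'fruit'] (min_width=23, slack=0)
Line 2: ['as', 'be', 'low', 'number', 'knife'] (min_width=22, slack=1)
Line 3: ['fire', 'version', 'keyboard'] (min_width=21, slack=2)
Line 4: ['we', 'black', 'progress', 'new'] (min_width=21, slack=2)
Line 5: ['library'] (min_width=7, slack=16)
Total lines: 5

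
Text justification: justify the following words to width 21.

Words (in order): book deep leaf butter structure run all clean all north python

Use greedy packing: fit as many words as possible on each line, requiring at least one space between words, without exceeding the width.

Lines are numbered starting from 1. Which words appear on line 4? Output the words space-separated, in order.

Line 1: ['book', 'deep', 'leaf', 'butter'] (min_width=21, slack=0)
Line 2: ['structure', 'run', 'all'] (min_width=17, slack=4)
Line 3: ['clean', 'all', 'north'] (min_width=15, slack=6)
Line 4: ['python'] (min_width=6, slack=15)

Answer: python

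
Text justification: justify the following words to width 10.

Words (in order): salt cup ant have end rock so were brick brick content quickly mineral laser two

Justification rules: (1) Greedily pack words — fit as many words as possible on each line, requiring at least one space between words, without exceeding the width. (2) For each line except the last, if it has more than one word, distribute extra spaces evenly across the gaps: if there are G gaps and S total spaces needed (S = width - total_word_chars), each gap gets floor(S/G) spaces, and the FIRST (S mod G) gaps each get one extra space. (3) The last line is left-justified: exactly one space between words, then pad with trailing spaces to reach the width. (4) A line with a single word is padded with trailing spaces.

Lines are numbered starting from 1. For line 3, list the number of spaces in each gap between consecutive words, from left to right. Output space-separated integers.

Answer: 3

Derivation:
Line 1: ['salt', 'cup'] (min_width=8, slack=2)
Line 2: ['ant', 'have'] (min_width=8, slack=2)
Line 3: ['end', 'rock'] (min_width=8, slack=2)
Line 4: ['so', 'were'] (min_width=7, slack=3)
Line 5: ['brick'] (min_width=5, slack=5)
Line 6: ['brick'] (min_width=5, slack=5)
Line 7: ['content'] (min_width=7, slack=3)
Line 8: ['quickly'] (min_width=7, slack=3)
Line 9: ['mineral'] (min_width=7, slack=3)
Line 10: ['laser', 'two'] (min_width=9, slack=1)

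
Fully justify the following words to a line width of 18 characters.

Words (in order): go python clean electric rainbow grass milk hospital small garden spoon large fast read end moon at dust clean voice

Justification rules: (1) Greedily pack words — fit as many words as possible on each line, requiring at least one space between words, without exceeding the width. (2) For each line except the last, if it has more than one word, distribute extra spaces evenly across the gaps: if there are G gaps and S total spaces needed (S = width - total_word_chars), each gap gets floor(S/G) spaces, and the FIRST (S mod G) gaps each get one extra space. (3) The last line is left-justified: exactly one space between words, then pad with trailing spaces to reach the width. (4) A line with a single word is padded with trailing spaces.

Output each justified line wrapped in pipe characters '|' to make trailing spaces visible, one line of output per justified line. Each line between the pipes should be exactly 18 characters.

Answer: |go   python  clean|
|electric   rainbow|
|grass         milk|
|hospital     small|
|garden spoon large|
|fast read end moon|
|at    dust   clean|
|voice             |

Derivation:
Line 1: ['go', 'python', 'clean'] (min_width=15, slack=3)
Line 2: ['electric', 'rainbow'] (min_width=16, slack=2)
Line 3: ['grass', 'milk'] (min_width=10, slack=8)
Line 4: ['hospital', 'small'] (min_width=14, slack=4)
Line 5: ['garden', 'spoon', 'large'] (min_width=18, slack=0)
Line 6: ['fast', 'read', 'end', 'moon'] (min_width=18, slack=0)
Line 7: ['at', 'dust', 'clean'] (min_width=13, slack=5)
Line 8: ['voice'] (min_width=5, slack=13)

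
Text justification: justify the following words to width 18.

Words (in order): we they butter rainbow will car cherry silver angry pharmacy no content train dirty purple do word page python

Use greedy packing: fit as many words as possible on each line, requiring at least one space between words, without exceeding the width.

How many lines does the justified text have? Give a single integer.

Answer: 7

Derivation:
Line 1: ['we', 'they', 'butter'] (min_width=14, slack=4)
Line 2: ['rainbow', 'will', 'car'] (min_width=16, slack=2)
Line 3: ['cherry', 'silver'] (min_width=13, slack=5)
Line 4: ['angry', 'pharmacy', 'no'] (min_width=17, slack=1)
Line 5: ['content', 'train'] (min_width=13, slack=5)
Line 6: ['dirty', 'purple', 'do'] (min_width=15, slack=3)
Line 7: ['word', 'page', 'python'] (min_width=16, slack=2)
Total lines: 7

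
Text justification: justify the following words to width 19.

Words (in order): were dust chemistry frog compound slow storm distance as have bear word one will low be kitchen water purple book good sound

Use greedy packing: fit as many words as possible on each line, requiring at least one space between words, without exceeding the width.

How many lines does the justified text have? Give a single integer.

Line 1: ['were', 'dust', 'chemistry'] (min_width=19, slack=0)
Line 2: ['frog', 'compound', 'slow'] (min_width=18, slack=1)
Line 3: ['storm', 'distance', 'as'] (min_width=17, slack=2)
Line 4: ['have', 'bear', 'word', 'one'] (min_width=18, slack=1)
Line 5: ['will', 'low', 'be', 'kitchen'] (min_width=19, slack=0)
Line 6: ['water', 'purple', 'book'] (min_width=17, slack=2)
Line 7: ['good', 'sound'] (min_width=10, slack=9)
Total lines: 7

Answer: 7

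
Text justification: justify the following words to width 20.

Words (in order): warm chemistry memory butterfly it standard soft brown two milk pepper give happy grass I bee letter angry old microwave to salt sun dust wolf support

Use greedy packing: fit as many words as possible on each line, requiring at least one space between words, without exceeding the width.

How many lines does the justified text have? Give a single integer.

Line 1: ['warm', 'chemistry'] (min_width=14, slack=6)
Line 2: ['memory', 'butterfly', 'it'] (min_width=19, slack=1)
Line 3: ['standard', 'soft', 'brown'] (min_width=19, slack=1)
Line 4: ['two', 'milk', 'pepper', 'give'] (min_width=20, slack=0)
Line 5: ['happy', 'grass', 'I', 'bee'] (min_width=17, slack=3)
Line 6: ['letter', 'angry', 'old'] (min_width=16, slack=4)
Line 7: ['microwave', 'to', 'salt'] (min_width=17, slack=3)
Line 8: ['sun', 'dust', 'wolf'] (min_width=13, slack=7)
Line 9: ['support'] (min_width=7, slack=13)
Total lines: 9

Answer: 9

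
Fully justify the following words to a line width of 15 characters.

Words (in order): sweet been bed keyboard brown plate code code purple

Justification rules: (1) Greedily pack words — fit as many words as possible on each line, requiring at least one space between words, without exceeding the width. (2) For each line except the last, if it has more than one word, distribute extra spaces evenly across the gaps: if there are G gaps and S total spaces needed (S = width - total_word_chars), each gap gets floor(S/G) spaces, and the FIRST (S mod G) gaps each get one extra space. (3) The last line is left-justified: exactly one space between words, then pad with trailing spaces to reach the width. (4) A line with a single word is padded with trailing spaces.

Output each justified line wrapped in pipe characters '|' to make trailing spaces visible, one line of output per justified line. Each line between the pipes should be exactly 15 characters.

Line 1: ['sweet', 'been', 'bed'] (min_width=14, slack=1)
Line 2: ['keyboard', 'brown'] (min_width=14, slack=1)
Line 3: ['plate', 'code', 'code'] (min_width=15, slack=0)
Line 4: ['purple'] (min_width=6, slack=9)

Answer: |sweet  been bed|
|keyboard  brown|
|plate code code|
|purple         |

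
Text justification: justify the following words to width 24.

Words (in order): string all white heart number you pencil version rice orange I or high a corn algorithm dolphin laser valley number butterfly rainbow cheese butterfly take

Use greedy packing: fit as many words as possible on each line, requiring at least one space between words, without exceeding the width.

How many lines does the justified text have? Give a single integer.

Line 1: ['string', 'all', 'white', 'heart'] (min_width=22, slack=2)
Line 2: ['number', 'you', 'pencil'] (min_width=17, slack=7)
Line 3: ['version', 'rice', 'orange', 'I', 'or'] (min_width=24, slack=0)
Line 4: ['high', 'a', 'corn', 'algorithm'] (min_width=21, slack=3)
Line 5: ['dolphin', 'laser', 'valley'] (min_width=20, slack=4)
Line 6: ['number', 'butterfly', 'rainbow'] (min_width=24, slack=0)
Line 7: ['cheese', 'butterfly', 'take'] (min_width=21, slack=3)
Total lines: 7

Answer: 7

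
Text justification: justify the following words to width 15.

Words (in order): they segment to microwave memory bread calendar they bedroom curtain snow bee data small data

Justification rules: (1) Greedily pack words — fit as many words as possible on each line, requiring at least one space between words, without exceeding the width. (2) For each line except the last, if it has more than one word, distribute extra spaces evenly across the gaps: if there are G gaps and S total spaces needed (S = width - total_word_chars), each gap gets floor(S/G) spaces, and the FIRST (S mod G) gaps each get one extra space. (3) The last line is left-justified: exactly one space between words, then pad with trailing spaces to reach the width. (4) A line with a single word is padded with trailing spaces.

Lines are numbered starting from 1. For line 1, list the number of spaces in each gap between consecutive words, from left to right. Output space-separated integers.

Line 1: ['they', 'segment', 'to'] (min_width=15, slack=0)
Line 2: ['microwave'] (min_width=9, slack=6)
Line 3: ['memory', 'bread'] (min_width=12, slack=3)
Line 4: ['calendar', 'they'] (min_width=13, slack=2)
Line 5: ['bedroom', 'curtain'] (min_width=15, slack=0)
Line 6: ['snow', 'bee', 'data'] (min_width=13, slack=2)
Line 7: ['small', 'data'] (min_width=10, slack=5)

Answer: 1 1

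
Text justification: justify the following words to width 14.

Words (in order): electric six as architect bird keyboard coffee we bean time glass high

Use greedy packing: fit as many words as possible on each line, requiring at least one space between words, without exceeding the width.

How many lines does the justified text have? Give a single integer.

Answer: 6

Derivation:
Line 1: ['electric', 'six'] (min_width=12, slack=2)
Line 2: ['as', 'architect'] (min_width=12, slack=2)
Line 3: ['bird', 'keyboard'] (min_width=13, slack=1)
Line 4: ['coffee', 'we', 'bean'] (min_width=14, slack=0)
Line 5: ['time', 'glass'] (min_width=10, slack=4)
Line 6: ['high'] (min_width=4, slack=10)
Total lines: 6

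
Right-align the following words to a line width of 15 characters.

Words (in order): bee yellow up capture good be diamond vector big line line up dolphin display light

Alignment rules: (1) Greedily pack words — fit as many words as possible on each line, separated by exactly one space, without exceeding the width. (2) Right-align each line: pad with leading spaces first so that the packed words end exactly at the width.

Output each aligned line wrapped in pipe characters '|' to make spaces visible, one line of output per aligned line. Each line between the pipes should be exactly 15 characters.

Line 1: ['bee', 'yellow', 'up'] (min_width=13, slack=2)
Line 2: ['capture', 'good', 'be'] (min_width=15, slack=0)
Line 3: ['diamond', 'vector'] (min_width=14, slack=1)
Line 4: ['big', 'line', 'line'] (min_width=13, slack=2)
Line 5: ['up', 'dolphin'] (min_width=10, slack=5)
Line 6: ['display', 'light'] (min_width=13, slack=2)

Answer: |  bee yellow up|
|capture good be|
| diamond vector|
|  big line line|
|     up dolphin|
|  display light|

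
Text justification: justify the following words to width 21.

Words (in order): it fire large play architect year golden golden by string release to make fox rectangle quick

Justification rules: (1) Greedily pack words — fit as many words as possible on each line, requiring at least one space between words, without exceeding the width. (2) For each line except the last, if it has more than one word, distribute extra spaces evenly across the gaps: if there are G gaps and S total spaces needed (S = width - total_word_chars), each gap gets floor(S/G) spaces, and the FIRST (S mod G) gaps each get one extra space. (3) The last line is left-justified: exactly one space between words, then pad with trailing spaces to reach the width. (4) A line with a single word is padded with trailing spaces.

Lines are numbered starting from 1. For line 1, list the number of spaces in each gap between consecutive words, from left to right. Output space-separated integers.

Answer: 2 2 2

Derivation:
Line 1: ['it', 'fire', 'large', 'play'] (min_width=18, slack=3)
Line 2: ['architect', 'year', 'golden'] (min_width=21, slack=0)
Line 3: ['golden', 'by', 'string'] (min_width=16, slack=5)
Line 4: ['release', 'to', 'make', 'fox'] (min_width=19, slack=2)
Line 5: ['rectangle', 'quick'] (min_width=15, slack=6)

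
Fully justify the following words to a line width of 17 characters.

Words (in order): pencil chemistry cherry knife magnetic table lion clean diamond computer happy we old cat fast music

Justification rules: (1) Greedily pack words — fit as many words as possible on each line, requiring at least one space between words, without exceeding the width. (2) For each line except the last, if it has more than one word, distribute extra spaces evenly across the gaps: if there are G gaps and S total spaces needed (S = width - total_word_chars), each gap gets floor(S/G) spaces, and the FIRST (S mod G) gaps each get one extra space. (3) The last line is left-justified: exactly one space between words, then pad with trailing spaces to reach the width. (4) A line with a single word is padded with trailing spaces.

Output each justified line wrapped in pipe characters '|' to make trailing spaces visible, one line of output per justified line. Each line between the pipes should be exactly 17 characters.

Line 1: ['pencil', 'chemistry'] (min_width=16, slack=1)
Line 2: ['cherry', 'knife'] (min_width=12, slack=5)
Line 3: ['magnetic', 'table'] (min_width=14, slack=3)
Line 4: ['lion', 'clean'] (min_width=10, slack=7)
Line 5: ['diamond', 'computer'] (min_width=16, slack=1)
Line 6: ['happy', 'we', 'old', 'cat'] (min_width=16, slack=1)
Line 7: ['fast', 'music'] (min_width=10, slack=7)

Answer: |pencil  chemistry|
|cherry      knife|
|magnetic    table|
|lion        clean|
|diamond  computer|
|happy  we old cat|
|fast music       |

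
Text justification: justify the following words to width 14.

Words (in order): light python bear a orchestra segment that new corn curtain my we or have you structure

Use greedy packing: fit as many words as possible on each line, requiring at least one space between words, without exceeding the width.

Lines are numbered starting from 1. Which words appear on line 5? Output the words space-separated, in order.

Line 1: ['light', 'python'] (min_width=12, slack=2)
Line 2: ['bear', 'a'] (min_width=6, slack=8)
Line 3: ['orchestra'] (min_width=9, slack=5)
Line 4: ['segment', 'that'] (min_width=12, slack=2)
Line 5: ['new', 'corn'] (min_width=8, slack=6)
Line 6: ['curtain', 'my', 'we'] (min_width=13, slack=1)
Line 7: ['or', 'have', 'you'] (min_width=11, slack=3)
Line 8: ['structure'] (min_width=9, slack=5)

Answer: new corn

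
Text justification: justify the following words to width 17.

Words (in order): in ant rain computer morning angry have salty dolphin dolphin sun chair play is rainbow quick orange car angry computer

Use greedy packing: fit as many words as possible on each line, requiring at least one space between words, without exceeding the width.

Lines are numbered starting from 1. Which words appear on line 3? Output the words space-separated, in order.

Line 1: ['in', 'ant', 'rain'] (min_width=11, slack=6)
Line 2: ['computer', 'morning'] (min_width=16, slack=1)
Line 3: ['angry', 'have', 'salty'] (min_width=16, slack=1)
Line 4: ['dolphin', 'dolphin'] (min_width=15, slack=2)
Line 5: ['sun', 'chair', 'play', 'is'] (min_width=17, slack=0)
Line 6: ['rainbow', 'quick'] (min_width=13, slack=4)
Line 7: ['orange', 'car', 'angry'] (min_width=16, slack=1)
Line 8: ['computer'] (min_width=8, slack=9)

Answer: angry have salty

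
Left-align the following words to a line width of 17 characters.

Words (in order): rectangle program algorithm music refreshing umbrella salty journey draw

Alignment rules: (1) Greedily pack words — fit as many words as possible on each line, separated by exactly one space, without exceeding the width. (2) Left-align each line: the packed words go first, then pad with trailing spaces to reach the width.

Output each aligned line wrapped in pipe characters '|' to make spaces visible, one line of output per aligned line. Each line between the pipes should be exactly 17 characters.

Answer: |rectangle program|
|algorithm music  |
|refreshing       |
|umbrella salty   |
|journey draw     |

Derivation:
Line 1: ['rectangle', 'program'] (min_width=17, slack=0)
Line 2: ['algorithm', 'music'] (min_width=15, slack=2)
Line 3: ['refreshing'] (min_width=10, slack=7)
Line 4: ['umbrella', 'salty'] (min_width=14, slack=3)
Line 5: ['journey', 'draw'] (min_width=12, slack=5)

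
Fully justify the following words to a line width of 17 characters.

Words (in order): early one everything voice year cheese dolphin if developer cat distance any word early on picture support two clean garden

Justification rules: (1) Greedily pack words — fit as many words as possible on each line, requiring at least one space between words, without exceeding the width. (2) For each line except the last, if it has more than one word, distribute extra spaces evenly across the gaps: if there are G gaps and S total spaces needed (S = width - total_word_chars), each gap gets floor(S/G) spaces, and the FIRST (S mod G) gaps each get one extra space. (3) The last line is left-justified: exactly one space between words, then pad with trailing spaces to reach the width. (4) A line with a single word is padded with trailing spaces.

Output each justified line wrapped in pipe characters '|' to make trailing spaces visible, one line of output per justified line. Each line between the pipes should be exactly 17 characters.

Line 1: ['early', 'one'] (min_width=9, slack=8)
Line 2: ['everything', 'voice'] (min_width=16, slack=1)
Line 3: ['year', 'cheese'] (min_width=11, slack=6)
Line 4: ['dolphin', 'if'] (min_width=10, slack=7)
Line 5: ['developer', 'cat'] (min_width=13, slack=4)
Line 6: ['distance', 'any', 'word'] (min_width=17, slack=0)
Line 7: ['early', 'on', 'picture'] (min_width=16, slack=1)
Line 8: ['support', 'two', 'clean'] (min_width=17, slack=0)
Line 9: ['garden'] (min_width=6, slack=11)

Answer: |early         one|
|everything  voice|
|year       cheese|
|dolphin        if|
|developer     cat|
|distance any word|
|early  on picture|
|support two clean|
|garden           |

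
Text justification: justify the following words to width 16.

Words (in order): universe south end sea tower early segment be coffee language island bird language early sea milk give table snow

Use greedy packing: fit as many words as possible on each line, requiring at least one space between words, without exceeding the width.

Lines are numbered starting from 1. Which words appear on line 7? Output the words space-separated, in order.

Line 1: ['universe', 'south'] (min_width=14, slack=2)
Line 2: ['end', 'sea', 'tower'] (min_width=13, slack=3)
Line 3: ['early', 'segment', 'be'] (min_width=16, slack=0)
Line 4: ['coffee', 'language'] (min_width=15, slack=1)
Line 5: ['island', 'bird'] (min_width=11, slack=5)
Line 6: ['language', 'early'] (min_width=14, slack=2)
Line 7: ['sea', 'milk', 'give'] (min_width=13, slack=3)
Line 8: ['table', 'snow'] (min_width=10, slack=6)

Answer: sea milk give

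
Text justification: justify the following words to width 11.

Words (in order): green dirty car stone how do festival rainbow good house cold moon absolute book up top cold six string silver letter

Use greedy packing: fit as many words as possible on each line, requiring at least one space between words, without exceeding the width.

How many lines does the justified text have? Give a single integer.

Answer: 13

Derivation:
Line 1: ['green', 'dirty'] (min_width=11, slack=0)
Line 2: ['car', 'stone'] (min_width=9, slack=2)
Line 3: ['how', 'do'] (min_width=6, slack=5)
Line 4: ['festival'] (min_width=8, slack=3)
Line 5: ['rainbow'] (min_width=7, slack=4)
Line 6: ['good', 'house'] (min_width=10, slack=1)
Line 7: ['cold', 'moon'] (min_width=9, slack=2)
Line 8: ['absolute'] (min_width=8, slack=3)
Line 9: ['book', 'up', 'top'] (min_width=11, slack=0)
Line 10: ['cold', 'six'] (min_width=8, slack=3)
Line 11: ['string'] (min_width=6, slack=5)
Line 12: ['silver'] (min_width=6, slack=5)
Line 13: ['letter'] (min_width=6, slack=5)
Total lines: 13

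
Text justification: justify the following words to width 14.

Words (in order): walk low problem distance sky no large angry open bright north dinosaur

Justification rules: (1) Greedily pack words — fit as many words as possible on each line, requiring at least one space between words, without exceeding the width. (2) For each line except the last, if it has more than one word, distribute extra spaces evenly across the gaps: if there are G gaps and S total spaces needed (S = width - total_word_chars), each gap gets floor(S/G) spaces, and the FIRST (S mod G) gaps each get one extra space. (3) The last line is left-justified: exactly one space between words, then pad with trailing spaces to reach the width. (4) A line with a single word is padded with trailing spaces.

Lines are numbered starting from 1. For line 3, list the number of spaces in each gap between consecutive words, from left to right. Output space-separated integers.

Line 1: ['walk', 'low'] (min_width=8, slack=6)
Line 2: ['problem'] (min_width=7, slack=7)
Line 3: ['distance', 'sky'] (min_width=12, slack=2)
Line 4: ['no', 'large', 'angry'] (min_width=14, slack=0)
Line 5: ['open', 'bright'] (min_width=11, slack=3)
Line 6: ['north', 'dinosaur'] (min_width=14, slack=0)

Answer: 3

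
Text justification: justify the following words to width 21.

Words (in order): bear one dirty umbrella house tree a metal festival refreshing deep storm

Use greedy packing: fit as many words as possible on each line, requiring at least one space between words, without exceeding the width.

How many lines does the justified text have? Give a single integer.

Line 1: ['bear', 'one', 'dirty'] (min_width=14, slack=7)
Line 2: ['umbrella', 'house', 'tree', 'a'] (min_width=21, slack=0)
Line 3: ['metal', 'festival'] (min_width=14, slack=7)
Line 4: ['refreshing', 'deep', 'storm'] (min_width=21, slack=0)
Total lines: 4

Answer: 4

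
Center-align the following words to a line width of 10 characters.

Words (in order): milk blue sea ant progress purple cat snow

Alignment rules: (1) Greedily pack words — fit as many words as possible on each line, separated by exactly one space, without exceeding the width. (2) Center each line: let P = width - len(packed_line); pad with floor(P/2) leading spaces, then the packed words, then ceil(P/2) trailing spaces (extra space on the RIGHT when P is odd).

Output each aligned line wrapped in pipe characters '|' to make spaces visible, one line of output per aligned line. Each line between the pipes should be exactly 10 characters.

Answer: |milk blue |
| sea ant  |
| progress |
|purple cat|
|   snow   |

Derivation:
Line 1: ['milk', 'blue'] (min_width=9, slack=1)
Line 2: ['sea', 'ant'] (min_width=7, slack=3)
Line 3: ['progress'] (min_width=8, slack=2)
Line 4: ['purple', 'cat'] (min_width=10, slack=0)
Line 5: ['snow'] (min_width=4, slack=6)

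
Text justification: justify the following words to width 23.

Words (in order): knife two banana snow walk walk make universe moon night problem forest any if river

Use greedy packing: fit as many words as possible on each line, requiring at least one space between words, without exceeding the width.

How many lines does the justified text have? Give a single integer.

Answer: 4

Derivation:
Line 1: ['knife', 'two', 'banana', 'snow'] (min_width=21, slack=2)
Line 2: ['walk', 'walk', 'make', 'universe'] (min_width=23, slack=0)
Line 3: ['moon', 'night', 'problem'] (min_width=18, slack=5)
Line 4: ['forest', 'any', 'if', 'river'] (min_width=19, slack=4)
Total lines: 4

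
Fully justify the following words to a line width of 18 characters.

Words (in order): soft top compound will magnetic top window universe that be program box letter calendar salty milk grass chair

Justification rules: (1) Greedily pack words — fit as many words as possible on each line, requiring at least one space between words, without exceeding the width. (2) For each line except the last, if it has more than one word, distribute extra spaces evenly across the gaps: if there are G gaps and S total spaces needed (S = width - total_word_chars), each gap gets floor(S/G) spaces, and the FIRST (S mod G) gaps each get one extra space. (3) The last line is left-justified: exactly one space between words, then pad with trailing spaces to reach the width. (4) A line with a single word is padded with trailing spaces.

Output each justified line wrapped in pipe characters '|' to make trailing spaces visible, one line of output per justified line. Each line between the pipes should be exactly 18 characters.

Answer: |soft  top compound|
|will  magnetic top|
|window    universe|
|that   be  program|
|box         letter|
|calendar     salty|
|milk grass chair  |

Derivation:
Line 1: ['soft', 'top', 'compound'] (min_width=17, slack=1)
Line 2: ['will', 'magnetic', 'top'] (min_width=17, slack=1)
Line 3: ['window', 'universe'] (min_width=15, slack=3)
Line 4: ['that', 'be', 'program'] (min_width=15, slack=3)
Line 5: ['box', 'letter'] (min_width=10, slack=8)
Line 6: ['calendar', 'salty'] (min_width=14, slack=4)
Line 7: ['milk', 'grass', 'chair'] (min_width=16, slack=2)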